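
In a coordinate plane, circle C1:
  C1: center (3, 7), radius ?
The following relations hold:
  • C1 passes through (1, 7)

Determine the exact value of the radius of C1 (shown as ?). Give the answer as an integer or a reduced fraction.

1. [C1∋P]  r_C1² − 4 = 0  ⇒  r_C1 = 2 (r>0 drops 1)

2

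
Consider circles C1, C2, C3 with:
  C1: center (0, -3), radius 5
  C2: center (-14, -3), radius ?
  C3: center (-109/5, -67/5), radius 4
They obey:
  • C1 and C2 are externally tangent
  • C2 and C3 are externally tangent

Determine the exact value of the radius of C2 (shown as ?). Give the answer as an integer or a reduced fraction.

9

1. [ext C1·C2]  r_C2² + 10r_C2 − 171 = 0  ⇒  r_C2 = 9 (r>0 drops 1)
2. [ext C2·C3]  r_C2² + 8r_C2 − 153 = 0  ⇒  r_C2 = 9 (r>0 drops 1)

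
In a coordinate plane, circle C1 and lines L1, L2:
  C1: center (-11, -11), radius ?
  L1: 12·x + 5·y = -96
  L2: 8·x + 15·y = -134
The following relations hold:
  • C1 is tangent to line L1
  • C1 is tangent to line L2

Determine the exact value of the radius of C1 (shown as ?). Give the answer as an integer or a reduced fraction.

7

1. [C1‖L1]  r_C1² − 49 = 0  ⇒  r_C1 = 7 (r>0 drops 1)
2. [C1‖L2]  r_C1² − 49 = 0  ⇒  r_C1 = 7 (r>0 drops 1)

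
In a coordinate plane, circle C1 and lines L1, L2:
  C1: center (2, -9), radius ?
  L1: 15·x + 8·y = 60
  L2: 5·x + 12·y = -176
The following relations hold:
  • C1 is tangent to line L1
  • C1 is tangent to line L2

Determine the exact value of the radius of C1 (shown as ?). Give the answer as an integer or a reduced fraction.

1. [C1‖L1]  r_C1² − 36 = 0  ⇒  r_C1 = 6 (r>0 drops 1)
2. [C1‖L2]  r_C1² − 36 = 0  ⇒  r_C1 = 6 (r>0 drops 1)

6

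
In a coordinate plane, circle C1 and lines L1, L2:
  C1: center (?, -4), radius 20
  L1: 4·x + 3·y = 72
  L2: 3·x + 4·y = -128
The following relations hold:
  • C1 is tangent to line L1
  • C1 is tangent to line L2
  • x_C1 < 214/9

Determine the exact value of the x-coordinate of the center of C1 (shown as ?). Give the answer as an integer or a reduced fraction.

-4

1. [C1‖L1]  x_C1² − 42x_C1 − 184 = 0  ⇒  x_C1 = -4 or 46
2. [C1‖L2]  x_C1² + (224/3)x_C1 + 848/3 = 0  ⇒  x_C1 = -212/3 or -4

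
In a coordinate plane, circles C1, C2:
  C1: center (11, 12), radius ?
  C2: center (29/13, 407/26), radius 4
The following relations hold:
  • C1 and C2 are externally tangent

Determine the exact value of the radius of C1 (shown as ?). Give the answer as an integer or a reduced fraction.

11/2

1. [ext C1·C2]  r_C1² + 8r_C1 − 297/4 = 0  ⇒  r_C1 = 11/2 (r>0 drops 1)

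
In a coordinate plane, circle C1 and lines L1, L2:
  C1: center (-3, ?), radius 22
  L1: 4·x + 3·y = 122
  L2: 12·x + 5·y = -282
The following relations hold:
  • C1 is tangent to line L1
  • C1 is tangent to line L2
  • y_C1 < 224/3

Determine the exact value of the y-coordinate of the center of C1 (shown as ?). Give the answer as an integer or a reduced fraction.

1. [C1‖L1]  y_C1² − (268/3)y_C1 + 1952/3 = 0  ⇒  y_C1 = 8 or 244/3
2. [C1‖L2]  y_C1² + (492/5)y_C1 − 4256/5 = 0  ⇒  y_C1 = -532/5 or 8

8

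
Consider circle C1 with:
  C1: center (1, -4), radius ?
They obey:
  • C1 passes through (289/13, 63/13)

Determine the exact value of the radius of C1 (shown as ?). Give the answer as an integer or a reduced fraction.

23

1. [C1∋P]  r_C1² − 529 = 0  ⇒  r_C1 = 23 (r>0 drops 1)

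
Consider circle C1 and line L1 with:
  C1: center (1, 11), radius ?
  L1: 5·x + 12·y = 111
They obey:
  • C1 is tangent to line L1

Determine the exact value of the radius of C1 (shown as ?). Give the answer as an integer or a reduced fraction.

1. [C1‖L1]  r_C1² − 4 = 0  ⇒  r_C1 = 2 (r>0 drops 1)

2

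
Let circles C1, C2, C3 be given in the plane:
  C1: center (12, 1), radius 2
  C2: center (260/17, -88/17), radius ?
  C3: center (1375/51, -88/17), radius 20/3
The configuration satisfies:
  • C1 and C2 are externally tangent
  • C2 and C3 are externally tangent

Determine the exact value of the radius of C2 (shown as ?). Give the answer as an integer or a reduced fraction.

5

1. [ext C1·C2]  r_C2² + 4r_C2 − 45 = 0  ⇒  r_C2 = 5 (r>0 drops 1)
2. [ext C2·C3]  r_C2² + (40/3)r_C2 − 275/3 = 0  ⇒  r_C2 = 5 (r>0 drops 1)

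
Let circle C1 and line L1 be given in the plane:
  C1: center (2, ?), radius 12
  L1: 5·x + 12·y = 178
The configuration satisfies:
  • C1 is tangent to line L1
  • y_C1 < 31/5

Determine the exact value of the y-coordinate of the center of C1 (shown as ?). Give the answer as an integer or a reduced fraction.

1

1. [C1‖L1]  y_C1² − 28y_C1 + 27 = 0  ⇒  y_C1 = 1 or 27
2. given y_C1 < 31/5: keep 1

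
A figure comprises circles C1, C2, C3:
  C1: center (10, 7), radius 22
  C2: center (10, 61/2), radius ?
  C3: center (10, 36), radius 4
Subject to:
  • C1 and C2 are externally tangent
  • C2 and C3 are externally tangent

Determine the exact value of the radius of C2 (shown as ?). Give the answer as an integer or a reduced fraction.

3/2

1. [ext C1·C2]  r_C2² + 44r_C2 − 273/4 = 0  ⇒  r_C2 = 3/2 (r>0 drops 1)
2. [ext C2·C3]  r_C2² + 8r_C2 − 57/4 = 0  ⇒  r_C2 = 3/2 (r>0 drops 1)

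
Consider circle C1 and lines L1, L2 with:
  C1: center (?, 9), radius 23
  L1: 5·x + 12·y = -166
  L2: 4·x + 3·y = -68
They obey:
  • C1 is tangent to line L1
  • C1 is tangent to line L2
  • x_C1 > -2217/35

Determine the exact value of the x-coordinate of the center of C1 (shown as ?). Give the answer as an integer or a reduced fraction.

5

1. [C1‖L1]  x_C1² + (548/5)x_C1 − 573 = 0  ⇒  x_C1 = -573/5 or 5
2. [C1‖L2]  x_C1² + (95/2)x_C1 − 525/2 = 0  ⇒  x_C1 = -105/2 or 5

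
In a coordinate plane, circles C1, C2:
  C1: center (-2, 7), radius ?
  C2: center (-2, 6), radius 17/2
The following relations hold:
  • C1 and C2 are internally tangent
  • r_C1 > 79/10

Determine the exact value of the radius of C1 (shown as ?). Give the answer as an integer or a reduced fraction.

19/2

1. [int C1,C2]  r_C1² − 17r_C1 + 285/4 = 0  ⇒  r_C1 = 15/2 or 19/2
2. given r_C1 > 79/10: keep 19/2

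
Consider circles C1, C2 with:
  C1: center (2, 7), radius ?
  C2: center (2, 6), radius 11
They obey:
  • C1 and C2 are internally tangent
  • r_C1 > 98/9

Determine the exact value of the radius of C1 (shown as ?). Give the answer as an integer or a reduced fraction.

1. [int C1,C2]  r_C1² − 22r_C1 + 120 = 0  ⇒  r_C1 = 10 or 12
2. given r_C1 > 98/9: keep 12

12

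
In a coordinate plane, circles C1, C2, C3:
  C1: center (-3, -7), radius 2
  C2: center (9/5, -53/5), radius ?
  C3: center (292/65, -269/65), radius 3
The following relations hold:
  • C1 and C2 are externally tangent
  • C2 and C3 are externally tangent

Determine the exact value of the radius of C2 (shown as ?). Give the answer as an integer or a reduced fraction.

4

1. [ext C1·C2]  r_C2² + 4r_C2 − 32 = 0  ⇒  r_C2 = 4 (r>0 drops 1)
2. [ext C2·C3]  r_C2² + 6r_C2 − 40 = 0  ⇒  r_C2 = 4 (r>0 drops 1)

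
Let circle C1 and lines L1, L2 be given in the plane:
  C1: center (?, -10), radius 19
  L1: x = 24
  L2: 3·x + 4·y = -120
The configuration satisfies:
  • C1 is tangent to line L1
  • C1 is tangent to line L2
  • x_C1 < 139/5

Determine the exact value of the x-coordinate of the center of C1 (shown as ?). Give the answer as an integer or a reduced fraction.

1. [C1‖L1]  x_C1² − 48x_C1 + 215 = 0  ⇒  x_C1 = 5 or 43
2. [C1‖L2]  x_C1² + (160/3)x_C1 − 875/3 = 0  ⇒  x_C1 = -175/3 or 5

5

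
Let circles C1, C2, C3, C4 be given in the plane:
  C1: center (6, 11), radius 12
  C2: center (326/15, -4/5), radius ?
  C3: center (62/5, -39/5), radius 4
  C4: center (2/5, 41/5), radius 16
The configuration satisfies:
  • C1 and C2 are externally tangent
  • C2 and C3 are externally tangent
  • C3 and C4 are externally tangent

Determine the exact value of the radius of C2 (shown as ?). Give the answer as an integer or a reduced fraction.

23/3

1. [ext C1·C2]  r_C2² + 24r_C2 − 2185/9 = 0  ⇒  r_C2 = 23/3 (r>0 drops 1)
2. [ext C2·C3]  r_C2² + 8r_C2 − 1081/9 = 0  ⇒  r_C2 = 23/3 (r>0 drops 1)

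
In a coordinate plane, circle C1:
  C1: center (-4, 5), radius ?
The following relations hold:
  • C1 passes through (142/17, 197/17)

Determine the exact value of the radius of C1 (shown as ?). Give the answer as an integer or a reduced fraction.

1. [C1∋P]  r_C1² − 196 = 0  ⇒  r_C1 = 14 (r>0 drops 1)

14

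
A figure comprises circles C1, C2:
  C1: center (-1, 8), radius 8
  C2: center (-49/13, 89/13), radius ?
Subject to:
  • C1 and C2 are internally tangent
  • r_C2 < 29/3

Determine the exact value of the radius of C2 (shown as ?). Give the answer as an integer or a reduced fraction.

5

1. [int C1,C2]  r_C2² − 16r_C2 + 55 = 0  ⇒  r_C2 = 5 or 11
2. given r_C2 < 29/3: keep 5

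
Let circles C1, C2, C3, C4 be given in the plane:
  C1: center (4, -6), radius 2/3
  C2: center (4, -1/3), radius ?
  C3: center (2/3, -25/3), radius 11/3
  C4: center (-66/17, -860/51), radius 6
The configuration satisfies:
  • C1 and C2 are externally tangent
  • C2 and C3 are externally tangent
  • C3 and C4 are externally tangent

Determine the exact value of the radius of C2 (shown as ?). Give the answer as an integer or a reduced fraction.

1. [ext C1·C2]  r_C2² + (4/3)r_C2 − 95/3 = 0  ⇒  r_C2 = 5 (r>0 drops 1)
2. [ext C2·C3]  r_C2² + (22/3)r_C2 − 185/3 = 0  ⇒  r_C2 = 5 (r>0 drops 1)

5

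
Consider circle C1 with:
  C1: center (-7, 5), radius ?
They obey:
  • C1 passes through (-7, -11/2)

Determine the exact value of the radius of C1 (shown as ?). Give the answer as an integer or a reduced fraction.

1. [C1∋P]  r_C1² − 441/4 = 0  ⇒  r_C1 = 21/2 (r>0 drops 1)

21/2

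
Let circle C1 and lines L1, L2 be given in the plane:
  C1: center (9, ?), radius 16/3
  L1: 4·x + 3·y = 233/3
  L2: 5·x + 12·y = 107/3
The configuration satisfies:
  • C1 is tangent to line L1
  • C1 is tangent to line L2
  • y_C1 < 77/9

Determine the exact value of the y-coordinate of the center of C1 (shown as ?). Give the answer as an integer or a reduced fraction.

5

1. [C1‖L1]  y_C1² − (250/9)y_C1 + 1025/9 = 0  ⇒  y_C1 = 5 or 205/9
2. [C1‖L2]  y_C1² + (14/9)y_C1 − 295/9 = 0  ⇒  y_C1 = -59/9 or 5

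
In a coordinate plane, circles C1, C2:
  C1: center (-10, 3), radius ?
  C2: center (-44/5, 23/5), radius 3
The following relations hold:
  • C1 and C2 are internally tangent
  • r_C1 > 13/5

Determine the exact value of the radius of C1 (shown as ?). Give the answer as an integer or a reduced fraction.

5

1. [int C1,C2]  r_C1² − 6r_C1 + 5 = 0  ⇒  r_C1 = 1 or 5
2. given r_C1 > 13/5: keep 5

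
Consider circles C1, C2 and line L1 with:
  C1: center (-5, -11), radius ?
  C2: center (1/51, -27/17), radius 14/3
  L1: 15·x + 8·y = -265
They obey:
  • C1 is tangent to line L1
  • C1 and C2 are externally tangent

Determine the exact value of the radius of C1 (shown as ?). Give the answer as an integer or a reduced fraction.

1. [C1‖L1]  r_C1² − 36 = 0  ⇒  r_C1 = 6 (r>0 drops 1)
2. [ext C1·C2]  r_C1² + (28/3)r_C1 − 92 = 0  ⇒  r_C1 = 6 (r>0 drops 1)

6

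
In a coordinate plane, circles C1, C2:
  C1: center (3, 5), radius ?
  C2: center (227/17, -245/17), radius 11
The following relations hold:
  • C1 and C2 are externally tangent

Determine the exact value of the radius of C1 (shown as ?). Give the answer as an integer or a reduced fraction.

11

1. [ext C1·C2]  r_C1² + 22r_C1 − 363 = 0  ⇒  r_C1 = 11 (r>0 drops 1)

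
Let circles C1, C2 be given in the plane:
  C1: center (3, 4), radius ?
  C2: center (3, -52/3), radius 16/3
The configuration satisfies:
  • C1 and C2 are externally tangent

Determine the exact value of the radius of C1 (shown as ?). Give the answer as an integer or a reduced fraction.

1. [ext C1·C2]  r_C1² + (32/3)r_C1 − 1280/3 = 0  ⇒  r_C1 = 16 (r>0 drops 1)

16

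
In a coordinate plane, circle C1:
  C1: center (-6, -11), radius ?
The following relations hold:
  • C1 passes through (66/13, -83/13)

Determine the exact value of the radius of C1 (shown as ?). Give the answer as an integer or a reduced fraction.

12

1. [C1∋P]  r_C1² − 144 = 0  ⇒  r_C1 = 12 (r>0 drops 1)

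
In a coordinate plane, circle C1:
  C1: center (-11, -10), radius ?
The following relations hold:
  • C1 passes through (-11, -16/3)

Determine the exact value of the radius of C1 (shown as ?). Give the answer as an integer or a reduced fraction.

1. [C1∋P]  r_C1² − 196/9 = 0  ⇒  r_C1 = 14/3 (r>0 drops 1)

14/3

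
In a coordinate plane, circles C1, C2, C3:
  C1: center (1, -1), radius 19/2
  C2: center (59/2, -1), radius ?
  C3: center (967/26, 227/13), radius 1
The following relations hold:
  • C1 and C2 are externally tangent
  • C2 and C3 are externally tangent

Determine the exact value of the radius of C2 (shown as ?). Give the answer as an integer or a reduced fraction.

1. [ext C1·C2]  r_C2² + 19r_C2 − 722 = 0  ⇒  r_C2 = 19 (r>0 drops 1)
2. [ext C2·C3]  r_C2² + 2r_C2 − 399 = 0  ⇒  r_C2 = 19 (r>0 drops 1)

19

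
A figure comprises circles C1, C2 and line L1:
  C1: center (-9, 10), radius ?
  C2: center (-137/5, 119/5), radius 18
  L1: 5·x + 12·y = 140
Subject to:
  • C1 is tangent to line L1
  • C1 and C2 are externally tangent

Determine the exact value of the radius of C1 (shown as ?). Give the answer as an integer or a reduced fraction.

5

1. [C1‖L1]  r_C1² − 25 = 0  ⇒  r_C1 = 5 (r>0 drops 1)
2. [ext C1·C2]  r_C1² + 36r_C1 − 205 = 0  ⇒  r_C1 = 5 (r>0 drops 1)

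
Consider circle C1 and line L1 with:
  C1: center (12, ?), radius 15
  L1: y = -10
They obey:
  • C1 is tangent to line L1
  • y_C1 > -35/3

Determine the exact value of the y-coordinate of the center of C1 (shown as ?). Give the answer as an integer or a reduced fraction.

1. [C1‖L1]  y_C1² + 20y_C1 − 125 = 0  ⇒  y_C1 = -25 or 5
2. given y_C1 > -35/3: keep 5

5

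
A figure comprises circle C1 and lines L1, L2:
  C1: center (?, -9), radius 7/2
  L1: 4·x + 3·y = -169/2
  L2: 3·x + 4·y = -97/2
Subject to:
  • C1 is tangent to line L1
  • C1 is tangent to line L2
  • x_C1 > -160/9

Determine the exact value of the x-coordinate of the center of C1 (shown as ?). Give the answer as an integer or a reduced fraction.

-10

1. [C1‖L1]  x_C1² + (115/4)x_C1 + 375/2 = 0  ⇒  x_C1 = -75/4 or -10
2. [C1‖L2]  x_C1² + (25/3)x_C1 − 50/3 = 0  ⇒  x_C1 = -10 or 5/3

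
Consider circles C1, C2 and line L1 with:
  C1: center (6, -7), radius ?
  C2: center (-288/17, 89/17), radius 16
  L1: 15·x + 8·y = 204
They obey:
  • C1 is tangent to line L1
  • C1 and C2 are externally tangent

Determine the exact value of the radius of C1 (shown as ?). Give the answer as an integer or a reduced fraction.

10

1. [C1‖L1]  r_C1² − 100 = 0  ⇒  r_C1 = 10 (r>0 drops 1)
2. [ext C1·C2]  r_C1² + 32r_C1 − 420 = 0  ⇒  r_C1 = 10 (r>0 drops 1)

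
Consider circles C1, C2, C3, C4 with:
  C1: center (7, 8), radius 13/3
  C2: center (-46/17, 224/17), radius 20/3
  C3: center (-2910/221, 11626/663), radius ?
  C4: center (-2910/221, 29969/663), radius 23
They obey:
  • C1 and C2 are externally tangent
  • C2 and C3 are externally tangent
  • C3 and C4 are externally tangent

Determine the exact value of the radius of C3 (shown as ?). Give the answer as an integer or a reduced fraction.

1. [ext C2·C3]  r_C3² + (40/3)r_C3 − 84 = 0  ⇒  r_C3 = 14/3 (r>0 drops 1)
2. [ext C3·C4]  r_C3² + 46r_C3 − 2128/9 = 0  ⇒  r_C3 = 14/3 (r>0 drops 1)

14/3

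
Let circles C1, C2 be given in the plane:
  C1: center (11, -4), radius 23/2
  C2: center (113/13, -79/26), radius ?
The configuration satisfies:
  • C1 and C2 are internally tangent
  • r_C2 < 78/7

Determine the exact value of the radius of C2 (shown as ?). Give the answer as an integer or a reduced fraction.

1. [int C1,C2]  r_C2² − 23r_C2 + 126 = 0  ⇒  r_C2 = 9 or 14
2. given r_C2 < 78/7: keep 9

9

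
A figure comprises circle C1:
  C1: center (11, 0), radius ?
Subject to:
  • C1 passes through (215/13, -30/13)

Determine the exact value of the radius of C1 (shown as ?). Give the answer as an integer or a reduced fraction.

6

1. [C1∋P]  r_C1² − 36 = 0  ⇒  r_C1 = 6 (r>0 drops 1)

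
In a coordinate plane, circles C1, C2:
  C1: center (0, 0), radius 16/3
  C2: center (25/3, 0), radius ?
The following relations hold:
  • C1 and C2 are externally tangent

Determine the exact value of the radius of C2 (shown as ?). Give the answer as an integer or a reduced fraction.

1. [ext C1·C2]  r_C2² + (32/3)r_C2 − 41 = 0  ⇒  r_C2 = 3 (r>0 drops 1)

3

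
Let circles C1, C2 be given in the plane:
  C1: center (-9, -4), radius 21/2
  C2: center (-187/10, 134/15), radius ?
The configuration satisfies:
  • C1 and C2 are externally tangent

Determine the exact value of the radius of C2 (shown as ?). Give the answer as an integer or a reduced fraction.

1. [ext C1·C2]  r_C2² + 21r_C2 − 1360/9 = 0  ⇒  r_C2 = 17/3 (r>0 drops 1)

17/3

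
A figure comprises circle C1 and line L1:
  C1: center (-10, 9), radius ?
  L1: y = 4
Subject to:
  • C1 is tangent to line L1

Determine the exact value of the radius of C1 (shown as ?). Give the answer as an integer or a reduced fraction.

1. [C1‖L1]  r_C1² − 25 = 0  ⇒  r_C1 = 5 (r>0 drops 1)

5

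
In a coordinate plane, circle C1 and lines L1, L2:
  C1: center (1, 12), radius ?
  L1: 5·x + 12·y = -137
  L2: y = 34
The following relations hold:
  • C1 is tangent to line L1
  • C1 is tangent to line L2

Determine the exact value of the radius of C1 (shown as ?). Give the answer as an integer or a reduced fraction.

1. [C1‖L1]  r_C1² − 484 = 0  ⇒  r_C1 = 22 (r>0 drops 1)
2. [C1‖L2]  r_C1² − 484 = 0  ⇒  r_C1 = 22 (r>0 drops 1)

22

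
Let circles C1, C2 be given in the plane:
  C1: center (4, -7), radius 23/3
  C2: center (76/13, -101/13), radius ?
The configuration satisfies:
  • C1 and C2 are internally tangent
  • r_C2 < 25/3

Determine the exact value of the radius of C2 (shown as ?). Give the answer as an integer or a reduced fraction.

17/3

1. [int C1,C2]  r_C2² − (46/3)r_C2 + 493/9 = 0  ⇒  r_C2 = 17/3 or 29/3
2. given r_C2 < 25/3: keep 17/3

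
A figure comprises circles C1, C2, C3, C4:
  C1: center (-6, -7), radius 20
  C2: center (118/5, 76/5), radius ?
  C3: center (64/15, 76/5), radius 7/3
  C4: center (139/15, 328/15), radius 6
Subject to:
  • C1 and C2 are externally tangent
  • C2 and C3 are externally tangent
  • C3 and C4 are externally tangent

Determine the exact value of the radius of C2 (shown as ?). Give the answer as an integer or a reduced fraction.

1. [ext C1·C2]  r_C2² + 40r_C2 − 969 = 0  ⇒  r_C2 = 17 (r>0 drops 1)
2. [ext C2·C3]  r_C2² + (14/3)r_C2 − 1105/3 = 0  ⇒  r_C2 = 17 (r>0 drops 1)

17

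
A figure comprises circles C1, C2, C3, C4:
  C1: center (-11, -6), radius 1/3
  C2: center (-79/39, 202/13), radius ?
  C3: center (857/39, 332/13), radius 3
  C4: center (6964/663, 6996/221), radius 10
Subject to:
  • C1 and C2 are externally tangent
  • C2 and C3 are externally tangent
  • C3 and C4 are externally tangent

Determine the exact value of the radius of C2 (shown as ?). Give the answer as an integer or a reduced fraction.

23

1. [ext C1·C2]  r_C2² + (2/3)r_C2 − 1633/3 = 0  ⇒  r_C2 = 23 (r>0 drops 1)
2. [ext C2·C3]  r_C2² + 6r_C2 − 667 = 0  ⇒  r_C2 = 23 (r>0 drops 1)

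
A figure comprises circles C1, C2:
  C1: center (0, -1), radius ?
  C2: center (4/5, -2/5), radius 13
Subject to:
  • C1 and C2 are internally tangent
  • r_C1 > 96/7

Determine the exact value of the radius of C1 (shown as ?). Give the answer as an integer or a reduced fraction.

1. [int C1,C2]  r_C1² − 26r_C1 + 168 = 0  ⇒  r_C1 = 12 or 14
2. given r_C1 > 96/7: keep 14

14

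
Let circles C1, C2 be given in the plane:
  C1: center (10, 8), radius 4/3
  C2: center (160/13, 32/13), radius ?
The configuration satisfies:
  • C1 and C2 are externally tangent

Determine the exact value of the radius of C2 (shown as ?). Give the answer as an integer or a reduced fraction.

1. [ext C1·C2]  r_C2² + (8/3)r_C2 − 308/9 = 0  ⇒  r_C2 = 14/3 (r>0 drops 1)

14/3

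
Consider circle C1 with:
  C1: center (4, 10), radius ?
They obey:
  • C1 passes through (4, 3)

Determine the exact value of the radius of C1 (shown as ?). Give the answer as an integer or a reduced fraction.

7

1. [C1∋P]  r_C1² − 49 = 0  ⇒  r_C1 = 7 (r>0 drops 1)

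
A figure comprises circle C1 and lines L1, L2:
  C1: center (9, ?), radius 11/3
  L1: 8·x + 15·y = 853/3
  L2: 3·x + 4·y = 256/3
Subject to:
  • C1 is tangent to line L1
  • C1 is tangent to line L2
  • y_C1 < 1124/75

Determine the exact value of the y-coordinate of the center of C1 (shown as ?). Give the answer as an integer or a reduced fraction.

10

1. [C1‖L1]  y_C1² − (1274/45)y_C1 + 1648/9 = 0  ⇒  y_C1 = 10 or 824/45
2. [C1‖L2]  y_C1² − (175/6)y_C1 + 575/3 = 0  ⇒  y_C1 = 10 or 115/6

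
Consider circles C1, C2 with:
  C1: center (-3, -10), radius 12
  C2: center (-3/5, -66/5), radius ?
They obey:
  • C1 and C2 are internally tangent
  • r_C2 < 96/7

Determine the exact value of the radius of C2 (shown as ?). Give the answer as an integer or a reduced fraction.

1. [int C1,C2]  r_C2² − 24r_C2 + 128 = 0  ⇒  r_C2 = 8 or 16
2. given r_C2 < 96/7: keep 8

8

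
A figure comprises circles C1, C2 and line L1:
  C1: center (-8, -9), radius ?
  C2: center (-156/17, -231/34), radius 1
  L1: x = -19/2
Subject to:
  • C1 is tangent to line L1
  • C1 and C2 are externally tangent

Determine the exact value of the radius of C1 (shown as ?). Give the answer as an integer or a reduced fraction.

3/2

1. [C1‖L1]  r_C1² − 9/4 = 0  ⇒  r_C1 = 3/2 (r>0 drops 1)
2. [ext C1·C2]  r_C1² + 2r_C1 − 21/4 = 0  ⇒  r_C1 = 3/2 (r>0 drops 1)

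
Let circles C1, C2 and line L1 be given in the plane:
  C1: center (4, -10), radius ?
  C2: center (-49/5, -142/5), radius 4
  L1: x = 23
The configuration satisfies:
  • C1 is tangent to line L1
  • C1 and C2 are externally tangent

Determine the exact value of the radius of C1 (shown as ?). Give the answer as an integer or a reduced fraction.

1. [C1‖L1]  r_C1² − 361 = 0  ⇒  r_C1 = 19 (r>0 drops 1)
2. [ext C1·C2]  r_C1² + 8r_C1 − 513 = 0  ⇒  r_C1 = 19 (r>0 drops 1)

19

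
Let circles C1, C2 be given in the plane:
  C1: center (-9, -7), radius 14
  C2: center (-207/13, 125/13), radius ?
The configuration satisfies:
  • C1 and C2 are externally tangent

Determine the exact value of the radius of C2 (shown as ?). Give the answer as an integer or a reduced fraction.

4

1. [ext C1·C2]  r_C2² + 28r_C2 − 128 = 0  ⇒  r_C2 = 4 (r>0 drops 1)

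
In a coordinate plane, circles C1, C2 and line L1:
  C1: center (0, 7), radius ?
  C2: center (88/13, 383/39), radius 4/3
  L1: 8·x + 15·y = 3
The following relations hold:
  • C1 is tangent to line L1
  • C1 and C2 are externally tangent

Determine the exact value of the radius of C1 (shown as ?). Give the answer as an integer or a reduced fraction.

1. [C1‖L1]  r_C1² − 36 = 0  ⇒  r_C1 = 6 (r>0 drops 1)
2. [ext C1·C2]  r_C1² + (8/3)r_C1 − 52 = 0  ⇒  r_C1 = 6 (r>0 drops 1)

6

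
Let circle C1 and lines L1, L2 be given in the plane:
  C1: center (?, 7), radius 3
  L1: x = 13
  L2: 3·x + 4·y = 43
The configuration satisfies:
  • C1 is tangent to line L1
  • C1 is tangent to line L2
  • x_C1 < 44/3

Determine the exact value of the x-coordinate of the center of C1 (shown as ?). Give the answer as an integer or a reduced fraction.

1. [C1‖L1]  x_C1² − 26x_C1 + 160 = 0  ⇒  x_C1 = 10 or 16
2. [C1‖L2]  x_C1² − 10x_C1 = 0  ⇒  x_C1 = 0 or 10

10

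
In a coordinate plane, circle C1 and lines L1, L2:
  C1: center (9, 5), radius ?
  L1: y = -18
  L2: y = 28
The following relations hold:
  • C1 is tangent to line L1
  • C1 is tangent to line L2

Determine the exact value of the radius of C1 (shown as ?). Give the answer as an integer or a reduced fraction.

23

1. [C1‖L1]  r_C1² − 529 = 0  ⇒  r_C1 = 23 (r>0 drops 1)
2. [C1‖L2]  r_C1² − 529 = 0  ⇒  r_C1 = 23 (r>0 drops 1)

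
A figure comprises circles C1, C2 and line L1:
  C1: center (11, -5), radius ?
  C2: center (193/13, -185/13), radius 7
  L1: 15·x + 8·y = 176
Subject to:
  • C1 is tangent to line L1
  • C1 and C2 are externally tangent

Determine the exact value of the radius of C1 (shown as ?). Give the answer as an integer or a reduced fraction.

1. [C1‖L1]  r_C1² − 9 = 0  ⇒  r_C1 = 3 (r>0 drops 1)
2. [ext C1·C2]  r_C1² + 14r_C1 − 51 = 0  ⇒  r_C1 = 3 (r>0 drops 1)

3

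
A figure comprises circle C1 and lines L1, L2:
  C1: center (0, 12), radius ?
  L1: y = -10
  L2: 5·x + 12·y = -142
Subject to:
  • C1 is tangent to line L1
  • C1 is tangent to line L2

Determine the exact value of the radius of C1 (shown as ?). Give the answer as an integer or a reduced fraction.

1. [C1‖L1]  r_C1² − 484 = 0  ⇒  r_C1 = 22 (r>0 drops 1)
2. [C1‖L2]  r_C1² − 484 = 0  ⇒  r_C1 = 22 (r>0 drops 1)

22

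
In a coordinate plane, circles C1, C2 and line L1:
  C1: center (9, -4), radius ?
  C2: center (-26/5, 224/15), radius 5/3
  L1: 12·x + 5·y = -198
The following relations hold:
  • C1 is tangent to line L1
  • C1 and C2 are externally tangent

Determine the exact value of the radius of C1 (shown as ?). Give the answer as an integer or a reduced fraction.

1. [C1‖L1]  r_C1² − 484 = 0  ⇒  r_C1 = 22 (r>0 drops 1)
2. [ext C1·C2]  r_C1² + (10/3)r_C1 − 1672/3 = 0  ⇒  r_C1 = 22 (r>0 drops 1)

22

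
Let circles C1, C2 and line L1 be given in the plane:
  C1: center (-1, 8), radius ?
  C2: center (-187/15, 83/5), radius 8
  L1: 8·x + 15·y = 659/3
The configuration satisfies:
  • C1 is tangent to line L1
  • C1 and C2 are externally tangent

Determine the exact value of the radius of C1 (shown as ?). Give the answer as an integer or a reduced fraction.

19/3

1. [C1‖L1]  r_C1² − 361/9 = 0  ⇒  r_C1 = 19/3 (r>0 drops 1)
2. [ext C1·C2]  r_C1² + 16r_C1 − 1273/9 = 0  ⇒  r_C1 = 19/3 (r>0 drops 1)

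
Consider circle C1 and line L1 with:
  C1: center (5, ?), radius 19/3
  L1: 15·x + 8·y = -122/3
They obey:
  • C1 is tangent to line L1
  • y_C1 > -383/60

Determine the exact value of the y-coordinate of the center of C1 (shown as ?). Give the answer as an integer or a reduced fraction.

-1

1. [C1‖L1]  y_C1² + (347/12)y_C1 + 335/12 = 0  ⇒  y_C1 = -335/12 or -1
2. given y_C1 > -383/60: keep -1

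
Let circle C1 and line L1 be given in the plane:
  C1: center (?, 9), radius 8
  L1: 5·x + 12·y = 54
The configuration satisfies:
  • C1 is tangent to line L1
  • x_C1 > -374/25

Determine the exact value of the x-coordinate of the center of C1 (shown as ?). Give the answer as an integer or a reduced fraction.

1. [C1‖L1]  x_C1² + (108/5)x_C1 − 316 = 0  ⇒  x_C1 = -158/5 or 10
2. given x_C1 > -374/25: keep 10

10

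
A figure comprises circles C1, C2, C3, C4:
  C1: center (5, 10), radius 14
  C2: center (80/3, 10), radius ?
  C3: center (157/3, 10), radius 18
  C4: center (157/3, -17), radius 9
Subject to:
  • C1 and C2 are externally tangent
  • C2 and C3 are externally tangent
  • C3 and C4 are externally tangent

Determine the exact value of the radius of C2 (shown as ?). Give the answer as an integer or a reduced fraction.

23/3

1. [ext C1·C2]  r_C2² + 28r_C2 − 2461/9 = 0  ⇒  r_C2 = 23/3 (r>0 drops 1)
2. [ext C2·C3]  r_C2² + 36r_C2 − 3013/9 = 0  ⇒  r_C2 = 23/3 (r>0 drops 1)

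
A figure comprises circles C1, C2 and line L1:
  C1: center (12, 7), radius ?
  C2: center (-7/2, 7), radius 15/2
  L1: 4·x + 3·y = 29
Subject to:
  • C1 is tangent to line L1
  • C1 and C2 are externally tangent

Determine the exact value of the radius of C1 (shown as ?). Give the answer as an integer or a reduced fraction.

1. [C1‖L1]  r_C1² − 64 = 0  ⇒  r_C1 = 8 (r>0 drops 1)
2. [ext C1·C2]  r_C1² + 15r_C1 − 184 = 0  ⇒  r_C1 = 8 (r>0 drops 1)

8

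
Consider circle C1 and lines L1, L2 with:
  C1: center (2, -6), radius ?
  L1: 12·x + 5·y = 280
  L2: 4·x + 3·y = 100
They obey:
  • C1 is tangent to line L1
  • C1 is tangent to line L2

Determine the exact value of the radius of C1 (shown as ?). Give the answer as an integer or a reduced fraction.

1. [C1‖L1]  r_C1² − 484 = 0  ⇒  r_C1 = 22 (r>0 drops 1)
2. [C1‖L2]  r_C1² − 484 = 0  ⇒  r_C1 = 22 (r>0 drops 1)

22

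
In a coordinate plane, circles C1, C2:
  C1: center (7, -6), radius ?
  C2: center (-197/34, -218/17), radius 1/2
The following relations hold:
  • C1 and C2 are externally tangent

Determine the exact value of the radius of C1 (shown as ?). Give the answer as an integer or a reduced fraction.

1. [ext C1·C2]  r_C1² + 1r_C1 − 210 = 0  ⇒  r_C1 = 14 (r>0 drops 1)

14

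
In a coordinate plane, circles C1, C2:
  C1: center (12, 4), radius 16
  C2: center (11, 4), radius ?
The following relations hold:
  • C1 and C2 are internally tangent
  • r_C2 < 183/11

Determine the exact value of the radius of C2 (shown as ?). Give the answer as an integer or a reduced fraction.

15

1. [int C1,C2]  r_C2² − 32r_C2 + 255 = 0  ⇒  r_C2 = 15 or 17
2. given r_C2 < 183/11: keep 15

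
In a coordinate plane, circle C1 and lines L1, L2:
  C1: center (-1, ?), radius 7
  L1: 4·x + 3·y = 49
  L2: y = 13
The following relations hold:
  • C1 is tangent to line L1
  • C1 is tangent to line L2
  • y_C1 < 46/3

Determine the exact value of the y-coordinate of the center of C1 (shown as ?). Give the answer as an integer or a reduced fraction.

6

1. [C1‖L1]  y_C1² − (106/3)y_C1 + 176 = 0  ⇒  y_C1 = 6 or 88/3
2. [C1‖L2]  y_C1² − 26y_C1 + 120 = 0  ⇒  y_C1 = 6 or 20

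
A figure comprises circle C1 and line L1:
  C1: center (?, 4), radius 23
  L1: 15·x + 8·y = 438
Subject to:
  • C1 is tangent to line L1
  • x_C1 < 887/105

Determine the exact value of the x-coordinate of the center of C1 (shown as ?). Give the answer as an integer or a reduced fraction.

1

1. [C1‖L1]  x_C1² − (812/15)x_C1 + 797/15 = 0  ⇒  x_C1 = 1 or 797/15
2. given x_C1 < 887/105: keep 1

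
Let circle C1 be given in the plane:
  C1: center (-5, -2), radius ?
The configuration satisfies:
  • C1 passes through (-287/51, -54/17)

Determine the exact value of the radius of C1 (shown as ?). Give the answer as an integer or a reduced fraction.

1. [C1∋P]  r_C1² − 16/9 = 0  ⇒  r_C1 = 4/3 (r>0 drops 1)

4/3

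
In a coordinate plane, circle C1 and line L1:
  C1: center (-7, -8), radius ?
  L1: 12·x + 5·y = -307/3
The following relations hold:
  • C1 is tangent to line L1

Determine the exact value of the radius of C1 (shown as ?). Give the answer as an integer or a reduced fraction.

5/3

1. [C1‖L1]  r_C1² − 25/9 = 0  ⇒  r_C1 = 5/3 (r>0 drops 1)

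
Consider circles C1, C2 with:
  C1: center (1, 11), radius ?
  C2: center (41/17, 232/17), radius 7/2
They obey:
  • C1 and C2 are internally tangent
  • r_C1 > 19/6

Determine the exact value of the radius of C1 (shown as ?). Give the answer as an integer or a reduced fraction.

1. [int C1,C2]  r_C1² − 7r_C1 + 13/4 = 0  ⇒  r_C1 = 1/2 or 13/2
2. given r_C1 > 19/6: keep 13/2

13/2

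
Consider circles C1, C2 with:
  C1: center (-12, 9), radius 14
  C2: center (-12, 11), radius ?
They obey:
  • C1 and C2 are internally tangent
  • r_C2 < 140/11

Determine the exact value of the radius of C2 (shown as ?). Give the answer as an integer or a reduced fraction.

12

1. [int C1,C2]  r_C2² − 28r_C2 + 192 = 0  ⇒  r_C2 = 12 or 16
2. given r_C2 < 140/11: keep 12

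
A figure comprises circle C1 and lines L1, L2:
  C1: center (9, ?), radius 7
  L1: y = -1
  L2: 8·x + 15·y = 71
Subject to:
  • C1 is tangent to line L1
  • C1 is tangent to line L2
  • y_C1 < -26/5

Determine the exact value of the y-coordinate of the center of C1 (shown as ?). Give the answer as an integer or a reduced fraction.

-8

1. [C1‖L1]  y_C1² + 2y_C1 − 48 = 0  ⇒  y_C1 = -8 or 6
2. [C1‖L2]  y_C1² + (2/15)y_C1 − 944/15 = 0  ⇒  y_C1 = -8 or 118/15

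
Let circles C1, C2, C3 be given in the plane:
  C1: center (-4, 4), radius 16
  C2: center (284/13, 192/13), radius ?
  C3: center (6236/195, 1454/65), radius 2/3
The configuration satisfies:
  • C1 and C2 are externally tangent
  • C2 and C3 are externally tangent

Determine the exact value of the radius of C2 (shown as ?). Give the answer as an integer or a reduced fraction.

1. [ext C1·C2]  r_C2² + 32r_C2 − 528 = 0  ⇒  r_C2 = 12 (r>0 drops 1)
2. [ext C2·C3]  r_C2² + (4/3)r_C2 − 160 = 0  ⇒  r_C2 = 12 (r>0 drops 1)

12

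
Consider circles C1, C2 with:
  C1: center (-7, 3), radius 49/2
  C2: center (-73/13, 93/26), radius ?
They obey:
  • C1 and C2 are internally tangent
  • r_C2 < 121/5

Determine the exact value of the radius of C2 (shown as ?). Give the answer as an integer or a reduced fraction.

1. [int C1,C2]  r_C2² − 49r_C2 + 598 = 0  ⇒  r_C2 = 23 or 26
2. given r_C2 < 121/5: keep 23

23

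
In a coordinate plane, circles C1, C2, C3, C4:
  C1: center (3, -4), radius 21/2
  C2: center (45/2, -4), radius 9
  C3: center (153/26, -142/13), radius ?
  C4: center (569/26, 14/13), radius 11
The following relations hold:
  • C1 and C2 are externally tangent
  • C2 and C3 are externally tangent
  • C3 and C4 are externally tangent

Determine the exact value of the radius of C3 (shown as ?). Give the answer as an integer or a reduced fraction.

9

1. [ext C2·C3]  r_C3² + 18r_C3 − 243 = 0  ⇒  r_C3 = 9 (r>0 drops 1)
2. [ext C3·C4]  r_C3² + 22r_C3 − 279 = 0  ⇒  r_C3 = 9 (r>0 drops 1)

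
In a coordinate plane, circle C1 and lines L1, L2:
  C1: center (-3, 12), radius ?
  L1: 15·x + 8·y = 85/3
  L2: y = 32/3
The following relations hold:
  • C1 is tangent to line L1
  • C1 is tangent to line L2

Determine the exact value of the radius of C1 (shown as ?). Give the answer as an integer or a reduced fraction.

1. [C1‖L1]  r_C1² − 16/9 = 0  ⇒  r_C1 = 4/3 (r>0 drops 1)
2. [C1‖L2]  r_C1² − 16/9 = 0  ⇒  r_C1 = 4/3 (r>0 drops 1)

4/3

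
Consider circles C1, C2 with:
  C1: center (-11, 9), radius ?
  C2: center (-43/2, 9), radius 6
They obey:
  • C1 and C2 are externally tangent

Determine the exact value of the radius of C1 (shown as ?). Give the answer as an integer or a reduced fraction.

9/2

1. [ext C1·C2]  r_C1² + 12r_C1 − 297/4 = 0  ⇒  r_C1 = 9/2 (r>0 drops 1)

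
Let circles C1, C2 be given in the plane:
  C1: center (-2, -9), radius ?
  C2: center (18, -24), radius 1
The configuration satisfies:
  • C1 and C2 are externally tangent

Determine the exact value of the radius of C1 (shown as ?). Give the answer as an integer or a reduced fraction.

1. [ext C1·C2]  r_C1² + 2r_C1 − 624 = 0  ⇒  r_C1 = 24 (r>0 drops 1)

24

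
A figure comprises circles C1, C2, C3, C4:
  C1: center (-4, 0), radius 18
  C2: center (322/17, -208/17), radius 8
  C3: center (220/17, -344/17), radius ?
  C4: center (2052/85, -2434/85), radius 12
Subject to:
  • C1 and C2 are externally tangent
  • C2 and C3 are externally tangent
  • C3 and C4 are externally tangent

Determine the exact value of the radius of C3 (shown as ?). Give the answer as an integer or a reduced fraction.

2

1. [ext C2·C3]  r_C3² + 16r_C3 − 36 = 0  ⇒  r_C3 = 2 (r>0 drops 1)
2. [ext C3·C4]  r_C3² + 24r_C3 − 52 = 0  ⇒  r_C3 = 2 (r>0 drops 1)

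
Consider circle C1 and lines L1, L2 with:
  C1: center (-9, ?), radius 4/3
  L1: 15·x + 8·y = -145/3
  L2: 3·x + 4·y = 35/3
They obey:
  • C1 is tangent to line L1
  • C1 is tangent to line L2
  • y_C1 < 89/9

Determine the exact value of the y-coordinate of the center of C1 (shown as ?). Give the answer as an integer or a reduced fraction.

1. [C1‖L1]  y_C1² − (65/3)y_C1 + 328/3 = 0  ⇒  y_C1 = 8 or 41/3
2. [C1‖L2]  y_C1² − (58/3)y_C1 + 272/3 = 0  ⇒  y_C1 = 8 or 34/3

8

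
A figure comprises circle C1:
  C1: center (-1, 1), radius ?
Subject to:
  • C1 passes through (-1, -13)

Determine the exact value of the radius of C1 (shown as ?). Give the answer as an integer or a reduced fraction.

14

1. [C1∋P]  r_C1² − 196 = 0  ⇒  r_C1 = 14 (r>0 drops 1)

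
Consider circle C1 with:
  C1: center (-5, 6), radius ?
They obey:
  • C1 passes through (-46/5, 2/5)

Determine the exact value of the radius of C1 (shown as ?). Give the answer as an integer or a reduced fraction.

7

1. [C1∋P]  r_C1² − 49 = 0  ⇒  r_C1 = 7 (r>0 drops 1)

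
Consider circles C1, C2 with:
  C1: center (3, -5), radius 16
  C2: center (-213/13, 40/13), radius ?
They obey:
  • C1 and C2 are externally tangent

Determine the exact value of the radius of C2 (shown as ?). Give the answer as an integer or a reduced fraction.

5

1. [ext C1·C2]  r_C2² + 32r_C2 − 185 = 0  ⇒  r_C2 = 5 (r>0 drops 1)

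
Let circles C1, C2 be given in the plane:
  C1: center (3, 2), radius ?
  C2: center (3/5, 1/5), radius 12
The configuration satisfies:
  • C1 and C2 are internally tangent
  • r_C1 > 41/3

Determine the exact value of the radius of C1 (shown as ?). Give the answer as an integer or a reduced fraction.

15

1. [int C1,C2]  r_C1² − 24r_C1 + 135 = 0  ⇒  r_C1 = 9 or 15
2. given r_C1 > 41/3: keep 15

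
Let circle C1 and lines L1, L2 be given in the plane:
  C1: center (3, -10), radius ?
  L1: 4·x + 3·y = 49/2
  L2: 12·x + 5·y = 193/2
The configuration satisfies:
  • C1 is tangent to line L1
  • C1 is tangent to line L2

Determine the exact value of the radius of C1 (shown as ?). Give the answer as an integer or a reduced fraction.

17/2

1. [C1‖L1]  r_C1² − 289/4 = 0  ⇒  r_C1 = 17/2 (r>0 drops 1)
2. [C1‖L2]  r_C1² − 289/4 = 0  ⇒  r_C1 = 17/2 (r>0 drops 1)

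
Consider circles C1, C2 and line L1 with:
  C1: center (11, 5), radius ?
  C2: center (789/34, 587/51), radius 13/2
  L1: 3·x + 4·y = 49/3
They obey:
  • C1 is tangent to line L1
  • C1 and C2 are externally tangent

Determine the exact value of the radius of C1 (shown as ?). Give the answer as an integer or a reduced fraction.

1. [C1‖L1]  r_C1² − 484/9 = 0  ⇒  r_C1 = 22/3 (r>0 drops 1)
2. [ext C1·C2]  r_C1² + 13r_C1 − 1342/9 = 0  ⇒  r_C1 = 22/3 (r>0 drops 1)

22/3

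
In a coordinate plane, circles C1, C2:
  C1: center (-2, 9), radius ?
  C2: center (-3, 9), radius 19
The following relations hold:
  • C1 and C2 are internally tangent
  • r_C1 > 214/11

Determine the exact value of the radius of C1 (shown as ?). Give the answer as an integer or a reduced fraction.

20

1. [int C1,C2]  r_C1² − 38r_C1 + 360 = 0  ⇒  r_C1 = 18 or 20
2. given r_C1 > 214/11: keep 20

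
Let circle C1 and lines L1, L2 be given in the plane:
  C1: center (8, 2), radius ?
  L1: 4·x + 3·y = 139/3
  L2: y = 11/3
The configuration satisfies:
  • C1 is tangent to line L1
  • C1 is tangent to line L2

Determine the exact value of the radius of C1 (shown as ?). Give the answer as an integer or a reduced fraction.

5/3

1. [C1‖L1]  r_C1² − 25/9 = 0  ⇒  r_C1 = 5/3 (r>0 drops 1)
2. [C1‖L2]  r_C1² − 25/9 = 0  ⇒  r_C1 = 5/3 (r>0 drops 1)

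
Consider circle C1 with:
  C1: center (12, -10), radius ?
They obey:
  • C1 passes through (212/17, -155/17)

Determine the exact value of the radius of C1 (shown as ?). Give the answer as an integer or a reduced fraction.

1

1. [C1∋P]  r_C1² − 1 = 0  ⇒  r_C1 = 1 (r>0 drops 1)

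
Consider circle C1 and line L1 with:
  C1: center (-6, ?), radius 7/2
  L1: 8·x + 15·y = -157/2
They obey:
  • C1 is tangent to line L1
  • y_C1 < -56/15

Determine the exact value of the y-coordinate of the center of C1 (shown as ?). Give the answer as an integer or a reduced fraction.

-6

1. [C1‖L1]  y_C1² + (61/15)y_C1 − 58/5 = 0  ⇒  y_C1 = -6 or 29/15
2. given y_C1 < -56/15: keep -6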